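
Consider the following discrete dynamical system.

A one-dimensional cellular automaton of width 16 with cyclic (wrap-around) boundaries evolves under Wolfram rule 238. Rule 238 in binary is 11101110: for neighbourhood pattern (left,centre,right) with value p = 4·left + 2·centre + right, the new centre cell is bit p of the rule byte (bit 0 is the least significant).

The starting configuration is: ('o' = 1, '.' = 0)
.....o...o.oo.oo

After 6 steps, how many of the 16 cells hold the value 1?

16

0) .....o...o.oo.oo
1) ....oo..oooooooo
2) ...ooo.ooooooooo
3) ..oooooooooooooo
4) .ooooooooooooooo
5) oooooooooooooooo
6) oooooooooooooooo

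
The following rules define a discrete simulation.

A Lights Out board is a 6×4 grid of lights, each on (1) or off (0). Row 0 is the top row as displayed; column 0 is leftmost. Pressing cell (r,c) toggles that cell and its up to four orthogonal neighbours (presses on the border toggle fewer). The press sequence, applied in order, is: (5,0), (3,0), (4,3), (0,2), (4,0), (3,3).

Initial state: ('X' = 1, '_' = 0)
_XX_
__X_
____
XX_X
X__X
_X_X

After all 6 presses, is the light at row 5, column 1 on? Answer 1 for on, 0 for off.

0

t=0: _XX_
__X_
____
XX_X
X__X
_X_X
t=1: _XX_
__X_
____
XX_X
___X
X__X
t=2: _XX_
__X_
X___
___X
X__X
X__X
t=3: _XX_
__X_
X___
____
X_X_
X___
t=4: ___X
____
X___
____
X_X_
X___
t=5: ___X
____
X___
X___
_XX_
____
t=6: ___X
____
X__X
X_XX
_XXX
____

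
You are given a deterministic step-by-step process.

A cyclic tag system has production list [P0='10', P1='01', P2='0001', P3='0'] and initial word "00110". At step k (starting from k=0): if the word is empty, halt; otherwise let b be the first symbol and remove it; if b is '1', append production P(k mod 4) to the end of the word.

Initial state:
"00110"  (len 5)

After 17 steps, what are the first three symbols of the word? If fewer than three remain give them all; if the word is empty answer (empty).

(empty)

step 0: "00110"  (len 5)
step 1: "0110"  (len 4)
step 2: "110"  (len 3)
step 3: "100001"  (len 6)
step 4: "000010"  (len 6)
step 5: "00010"  (len 5)
step 6: "0010"  (len 4)
step 7: "010"  (len 3)
step 8: "10"  (len 2)
step 9: "010"  (len 3)
step 10: "10"  (len 2)
step 11: "00001"  (len 5)
step 12: "0001"  (len 4)
step 13: "001"  (len 3)
step 14: "01"  (len 2)
step 15: "1"  (len 1)
step 16: "0"  (len 1)
step 17: (halted — word empty)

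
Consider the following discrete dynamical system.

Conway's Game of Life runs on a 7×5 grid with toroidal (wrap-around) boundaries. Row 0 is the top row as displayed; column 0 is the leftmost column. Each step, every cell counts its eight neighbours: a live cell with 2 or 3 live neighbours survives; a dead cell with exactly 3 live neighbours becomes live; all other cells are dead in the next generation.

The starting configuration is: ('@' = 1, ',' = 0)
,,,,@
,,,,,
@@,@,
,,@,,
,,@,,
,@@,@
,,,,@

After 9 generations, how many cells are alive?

gen 0: ,,,,@
,,,,,
@@,@,
,,@,,
,,@,,
,@@,@
,,,,@
gen 1: ,,,,,
@,,,@
,@@,,
,,@@,
,,@,,
@@@,,
,,,,@
gen 2: @,,,@
@@,,,
@@@,@
,,,@,
,,,,,
@@@@,
@@,,,
gen 3: ,,,,@
,,@@,
,,@@@
@@@@@
,@,@@
@,@,@
,,,@,
gen 4: ,,@,@
,,@,,
,,,,,
,,,,,
,,,,,
@@@,,
@,,@,
gen 5: ,@@,@
,,,@,
,,,,,
,,,,,
,@,,,
@@@,@
@,,@,
gen 6: @@@,@
,,@@,
,,,,,
,,,,,
,@@,,
,,@@@
,,,,,
gen 7: @@@,@
@,@@@
,,,,,
,,,,,
,@@,,
,@@@,
,,,,,
gen 8: ,,@,,
,,@,,
,,,@@
,,,,,
,@,@,
,@,@,
,,,,@
gen 9: ,,,@,
,,@,,
,,,@,
,,@@@
,,,,,
@,,@@
,,@@,

11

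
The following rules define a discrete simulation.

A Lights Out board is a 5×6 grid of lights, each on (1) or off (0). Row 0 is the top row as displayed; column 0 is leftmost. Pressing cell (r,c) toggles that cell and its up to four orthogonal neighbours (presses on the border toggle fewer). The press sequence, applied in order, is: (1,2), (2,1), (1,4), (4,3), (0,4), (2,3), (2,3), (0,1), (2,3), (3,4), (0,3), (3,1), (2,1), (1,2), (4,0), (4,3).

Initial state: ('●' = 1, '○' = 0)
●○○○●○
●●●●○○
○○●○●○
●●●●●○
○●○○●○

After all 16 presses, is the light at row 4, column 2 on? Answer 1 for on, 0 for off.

0

step 0: ●○○○●○
●●●●○○
○○●○●○
●●●●●○
○●○○●○
step 1: ●○●○●○
●○○○○○
○○○○●○
●●●●●○
○●○○●○
step 2: ●○●○●○
●●○○○○
●●●○●○
●○●●●○
○●○○●○
step 3: ●○●○○○
●●○●●●
●●●○○○
●○●●●○
○●○○●○
step 4: ●○●○○○
●●○●●●
●●●○○○
●○●○●○
○●●●○○
step 5: ●○●●●●
●●○●○●
●●●○○○
●○●○●○
○●●●○○
step 6: ●○●●●●
●●○○○●
●●○●●○
●○●●●○
○●●●○○
step 7: ●○●●●●
●●○●○●
●●●○○○
●○●○●○
○●●●○○
step 8: ○●○●●●
●○○●○●
●●●○○○
●○●○●○
○●●●○○
step 9: ○●○●●●
●○○○○●
●●○●●○
●○●●●○
○●●●○○
step 10: ○●○●●●
●○○○○●
●●○●○○
●○●○○●
○●●●●○
step 11: ○●●○○●
●○○●○●
●●○●○○
●○●○○●
○●●●●○
step 12: ○●●○○●
●○○●○●
●○○●○○
○●○○○●
○○●●●○
step 13: ○●●○○●
●●○●○●
○●●●○○
○○○○○●
○○●●●○
step 14: ○●○○○●
●○●○○●
○●○●○○
○○○○○●
○○●●●○
step 15: ○●○○○●
●○●○○●
○●○●○○
●○○○○●
●●●●●○
step 16: ○●○○○●
●○●○○●
○●○●○○
●○○●○●
●●○○○○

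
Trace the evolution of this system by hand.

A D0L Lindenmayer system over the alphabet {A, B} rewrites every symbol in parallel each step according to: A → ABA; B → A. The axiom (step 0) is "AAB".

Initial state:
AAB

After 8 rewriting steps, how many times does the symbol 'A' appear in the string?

[0] AAB
[1] ABAABAA
[2] ABAAABAABAAABAABA
[3] ABAAABAABAABAAABAABAAABAABAABAAABAABAAABA
[4] ABAAABAABAABAAABAABAAABAABAAABAABAABAAABAABAAABAABAABAAABAABAAABAABAAABAABAABAAABAABAAABAABAABAAABA
[5] ABAAABAABAABAAABAABAAABAABAAABAABAABAAABAABAAABAABAABAAABA…ABAAABAABAABAAABAABAAABAABAABAAABAABAAABAABAAABAABAABAAABA  (len 239)
[6] ABAAABAABAABAAABAABAAABAABAAABAABAABAAABAABAAABAABAABAAABA…ABAAABAABAABAAABAABAAABAABAABAAABAABAAABAABAAABAABAABAAABA  (len 577)
[7] ABAAABAABAABAAABAABAAABAABAAABAABAABAAABAABAAABAABAABAAABA…ABAAABAABAABAAABAABAAABAABAABAAABAABAAABAABAAABAABAABAAABA  (len 1393)
[8] ABAAABAABAABAAABAABAAABAABAAABAABAABAAABAABAAABAABAABAAABA…ABAAABAABAABAAABAABAAABAABAABAAABAABAAABAABAAABAABAABAAABA  (len 3363)

2378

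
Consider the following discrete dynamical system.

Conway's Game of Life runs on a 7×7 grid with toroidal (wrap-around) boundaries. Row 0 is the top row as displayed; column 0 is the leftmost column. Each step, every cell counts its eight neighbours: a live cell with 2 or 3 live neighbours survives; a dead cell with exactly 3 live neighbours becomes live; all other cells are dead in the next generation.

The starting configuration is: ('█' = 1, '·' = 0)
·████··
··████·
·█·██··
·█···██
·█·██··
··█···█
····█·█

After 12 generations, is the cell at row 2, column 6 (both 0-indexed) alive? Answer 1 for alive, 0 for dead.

1

gen 0: ·████··
··████·
·█·██··
·█···██
·█·██··
··█···█
····█·█
gen 1: ·█·····
·····█·
██····█
·█···█·
·█·██·█
█·█·█··
██··█··
gen 2: ██·····
·█····█
██···██
·█··██·
·█·██·█
··█·█·█
█·██···
gen 3: ······█
··█··█·
·██·█··
·█·█···
·█····█
····█·█
█·██··█
gen 4: ████·██
·███·█·
·█··█··
·█·█···
··█··█·
·███··█
█··█··█
gen 5: ·····█·
·····█·
██··█··
·█·██··
█···█··
·█·████
·······
gen 6: ·······
····███
██████·
·█████·
██····█
█··████
······█
gen 7: ······█
███···█
█······
·······
·······
·█··█··
█···█·█
gen 8: ·······
·█····█
█·····█
·······
·······
█····█·
█·····█
gen 9: ······█
······█
█·····█
·······
·······
█······
█·····█
gen 10: ·····██
·····██
█·····█
·······
·······
█·····█
█·····█
gen 11: ·······
·······
█····██
·······
·······
█·····█
·······
gen 12: ·······
······█
······█
······█
·······
·······
·······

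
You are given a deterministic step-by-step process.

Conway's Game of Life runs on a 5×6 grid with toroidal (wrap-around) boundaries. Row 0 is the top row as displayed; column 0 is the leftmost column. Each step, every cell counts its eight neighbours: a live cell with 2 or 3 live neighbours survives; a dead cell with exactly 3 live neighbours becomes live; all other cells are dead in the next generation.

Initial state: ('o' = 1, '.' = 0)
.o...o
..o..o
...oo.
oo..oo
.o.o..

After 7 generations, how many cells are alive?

4

step 0: .o...o
..o..o
...oo.
oo..oo
.o.o..
step 1: .o..o.
o.oo.o
.ooo..
oo...o
.o....
step 2: .o.ooo
o....o
...o..
......
.oo..o
step 3: .o.o..
o.oo.o
......
..o...
.ooo.o
step 4: .....o
ooooo.
.ooo..
.ooo..
oo.oo.
step 5: ......
o...oo
......
......
oo.ooo
step 6: .o.o..
.....o
.....o
o...oo
o...oo
step 7: ......
o...o.
......
......
.o.o..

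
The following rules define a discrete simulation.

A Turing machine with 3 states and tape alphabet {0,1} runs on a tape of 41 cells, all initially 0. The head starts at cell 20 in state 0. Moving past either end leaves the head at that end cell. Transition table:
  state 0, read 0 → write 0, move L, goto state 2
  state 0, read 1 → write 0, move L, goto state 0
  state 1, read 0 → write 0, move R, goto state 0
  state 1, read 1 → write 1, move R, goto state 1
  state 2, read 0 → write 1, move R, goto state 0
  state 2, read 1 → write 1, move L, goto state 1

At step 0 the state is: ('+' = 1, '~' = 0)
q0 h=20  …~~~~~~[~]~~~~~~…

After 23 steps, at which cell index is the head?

13

step 0: q0 h=20  …~~~~~~[~]~~~~~~…
step 1: q2 h=19  …~~~~~~[~]~~~~~~…
step 2: q0 h=20  …~~~~~+[~]~~~~~~…
step 3: q2 h=19  …~~~~~~[+]~~~~~~…
step 4: q1 h=18  …~~~~~~[~]+~~~~~…
step 5: q0 h=19  …~~~~~~[+]~~~~~~…
step 6: q0 h=18  …~~~~~~[~]~~~~~~…
step 7: q2 h=17  …~~~~~~[~]~~~~~~…
step 8: q0 h=18  …~~~~~+[~]~~~~~~…
step 9: q2 h=17  …~~~~~~[+]~~~~~~…
step 10: q1 h=16  …~~~~~~[~]+~~~~~…
step 11: q0 h=17  …~~~~~~[+]~~~~~~…
step 12: q0 h=16  …~~~~~~[~]~~~~~~…
step 13: q2 h=15  …~~~~~~[~]~~~~~~…
step 14: q0 h=16  …~~~~~+[~]~~~~~~…
step 15: q2 h=15  …~~~~~~[+]~~~~~~…
step 16: q1 h=14  …~~~~~~[~]+~~~~~…
step 17: q0 h=15  …~~~~~~[+]~~~~~~…
step 18: q0 h=14  …~~~~~~[~]~~~~~~…
step 19: q2 h=13  …~~~~~~[~]~~~~~~…
step 20: q0 h=14  …~~~~~+[~]~~~~~~…
step 21: q2 h=13  …~~~~~~[+]~~~~~~…
step 22: q1 h=12  …~~~~~~[~]+~~~~~…
step 23: q0 h=13  …~~~~~~[+]~~~~~~…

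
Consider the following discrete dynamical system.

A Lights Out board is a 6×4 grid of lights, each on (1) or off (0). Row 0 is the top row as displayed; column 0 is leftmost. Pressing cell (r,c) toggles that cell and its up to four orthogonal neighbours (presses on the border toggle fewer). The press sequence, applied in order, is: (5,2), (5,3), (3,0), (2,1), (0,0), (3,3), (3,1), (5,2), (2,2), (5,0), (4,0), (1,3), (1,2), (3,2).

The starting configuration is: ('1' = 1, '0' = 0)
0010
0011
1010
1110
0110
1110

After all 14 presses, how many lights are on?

15

k=0  0010
0011
1010
1110
0110
1110
k=1  0010
0011
1010
1110
0100
1001
k=2  0010
0011
1010
1110
0101
1010
k=3  0010
0011
0010
0010
1101
1010
k=4  0010
0111
1100
0110
1101
1010
k=5  1110
1111
1100
0110
1101
1010
k=6  1110
1111
1101
0101
1100
1010
k=7  1110
1111
1001
1011
1000
1010
k=8  1110
1111
1001
1011
1010
1101
k=9  1110
1101
1110
1001
1010
1101
k=10  1110
1101
1110
1001
0010
0001
k=11  1110
1101
1110
0001
1110
1001
k=12  1111
1110
1111
0001
1110
1001
k=13  1101
1001
1101
0001
1110
1001
k=14  1101
1001
1111
0110
1100
1001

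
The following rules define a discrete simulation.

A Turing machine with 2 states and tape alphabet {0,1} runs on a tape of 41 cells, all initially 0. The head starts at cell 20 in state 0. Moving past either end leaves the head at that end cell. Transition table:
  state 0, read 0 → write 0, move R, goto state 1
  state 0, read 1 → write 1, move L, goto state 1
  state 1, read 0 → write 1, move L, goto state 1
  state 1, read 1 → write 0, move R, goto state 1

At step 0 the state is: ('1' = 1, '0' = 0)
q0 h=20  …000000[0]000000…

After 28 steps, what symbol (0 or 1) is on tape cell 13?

1

0) q0 h=20  …000000[0]000000…
1) q1 h=21  …000000[0]000000…
2) q1 h=20  …000000[0]100000…
3) q1 h=19  …000000[0]110000…
4) q1 h=18  …000000[0]111000…
5) q1 h=17  …000000[0]111100…
6) q1 h=16  …000000[0]111110…
7) q1 h=15  …000000[0]111111…
8) q1 h=14  …000000[0]111111…
9) q1 h=13  …000000[0]111111…
10) q1 h=12  …000000[0]111111…
11) q1 h=11  …000000[0]111111…
12) q1 h=10  …000000[0]111111…
13) q1 h= 9  …000000[0]111111…
14) q1 h= 8  …000000[0]111111…
15) q1 h= 7  …000000[0]111111…
16) q1 h= 6  |000000[0]111111…
17) q1 h= 5  |00000[0]111111…
18) q1 h= 4  |0000[0]111111…
19) q1 h= 3  |000[0]111111…
20) q1 h= 2  |00[0]111111…
21) q1 h= 1  |0[0]111111…
22) q1 h= 0  |[0]111111…
23) q1 h= 0  |[1]111111…
24) q1 h= 1  |0[1]111111…
25) q1 h= 2  |00[1]111111…
26) q1 h= 3  |000[1]111111…
27) q1 h= 4  |0000[1]111111…
28) q1 h= 5  |00000[1]111111…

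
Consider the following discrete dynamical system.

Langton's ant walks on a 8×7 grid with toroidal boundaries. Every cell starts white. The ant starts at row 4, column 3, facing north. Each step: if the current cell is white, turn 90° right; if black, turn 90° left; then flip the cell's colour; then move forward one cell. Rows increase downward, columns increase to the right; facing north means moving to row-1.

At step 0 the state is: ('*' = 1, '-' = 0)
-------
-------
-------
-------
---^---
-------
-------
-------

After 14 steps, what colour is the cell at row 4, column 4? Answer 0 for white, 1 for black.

1

[0] -------
-------
-------
-------
---^---
-------
-------
-------
[1] -------
-------
-------
-------
---*>--
-------
-------
-------
[2] -------
-------
-------
-------
---**--
----v--
-------
-------
[3] -------
-------
-------
-------
---**--
---<*--
-------
-------
[4] -------
-------
-------
-------
---^*--
---**--
-------
-------
[5] -------
-------
-------
-------
--<-*--
---**--
-------
-------
[6] -------
-------
-------
--^----
--*-*--
---**--
-------
-------
[7] -------
-------
-------
--*>---
--*-*--
---**--
-------
-------
[8] -------
-------
-------
--**---
--*v*--
---**--
-------
-------
[9] -------
-------
-------
--**---
--<**--
---**--
-------
-------
[10] -------
-------
-------
--**---
---**--
--v**--
-------
-------
[11] -------
-------
-------
--**---
---**--
-<***--
-------
-------
[12] -------
-------
-------
--**---
-^-**--
-****--
-------
-------
[13] -------
-------
-------
--**---
-*>**--
-****--
-------
-------
[14] -------
-------
-------
--**---
-****--
-*v**--
-------
-------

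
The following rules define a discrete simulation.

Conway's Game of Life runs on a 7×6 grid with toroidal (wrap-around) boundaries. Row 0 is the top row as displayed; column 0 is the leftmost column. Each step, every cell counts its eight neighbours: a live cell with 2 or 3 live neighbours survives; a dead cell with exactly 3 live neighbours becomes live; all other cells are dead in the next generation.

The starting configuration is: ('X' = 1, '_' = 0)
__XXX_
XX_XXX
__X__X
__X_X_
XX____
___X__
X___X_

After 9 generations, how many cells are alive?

[0] __XXX_
XX_XXX
__X__X
__X_X_
XX____
___X__
X___X_
[1] __X___
XX____
__X___
X_XX_X
_XXX__
XX___X
__X_XX
[2] X_XX_X
_XX___
__XX_X
X___X_
___X__
_____X
__XXXX
[3] X____X
_____X
X_XXXX
__X_XX
____XX
__X__X
_XX___
[4] XX___X
_X_X__
XXX___
_XX___
X_____
XXXXXX
_XX__X
[5] ____XX
_____X
X__X__
__X___
____X_
___XX_
______
[6] ____XX
X____X
______
___X__
____X_
___XX_
___X_X
[7] ______
X___XX
______
______
____X_
___X_X
___X_X
[8] X_____
_____X
_____X
______
____X_
___X_X
______
[9] ______
X____X
______
______
____X_
____X_
______

4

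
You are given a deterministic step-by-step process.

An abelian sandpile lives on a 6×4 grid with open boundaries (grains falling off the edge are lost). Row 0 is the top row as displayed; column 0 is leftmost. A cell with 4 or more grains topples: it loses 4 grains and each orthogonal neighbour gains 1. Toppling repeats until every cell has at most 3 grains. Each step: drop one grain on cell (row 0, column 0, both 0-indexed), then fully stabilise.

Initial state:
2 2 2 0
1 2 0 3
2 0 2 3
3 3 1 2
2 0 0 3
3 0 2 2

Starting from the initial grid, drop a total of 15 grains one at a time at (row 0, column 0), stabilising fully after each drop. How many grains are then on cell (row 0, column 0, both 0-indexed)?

gen 0: 2 2 2 0
1 2 0 3
2 0 2 3
3 3 1 2
2 0 0 3
3 0 2 2
gen 1: 3 2 2 0
1 2 0 3
2 0 2 3
3 3 1 2
2 0 0 3
3 0 2 2
gen 2: 0 3 2 0
2 2 0 3
2 0 2 3
3 3 1 2
2 0 0 3
3 0 2 2
gen 3: 1 3 2 0
2 2 0 3
2 0 2 3
3 3 1 2
2 0 0 3
3 0 2 2
gen 4: 2 3 2 0
2 2 0 3
2 0 2 3
3 3 1 2
2 0 0 3
3 0 2 2
gen 5: 3 3 2 0
2 2 0 3
2 0 2 3
3 3 1 2
2 0 0 3
3 0 2 2
gen 6: 1 0 3 0
3 3 0 3
2 0 2 3
3 3 1 2
2 0 0 3
3 0 2 2
gen 7: 2 0 3 0
3 3 0 3
2 0 2 3
3 3 1 2
2 0 0 3
3 0 2 2
gen 8: 3 0 3 0
3 3 0 3
2 0 2 3
3 3 1 2
2 0 0 3
3 0 2 2
gen 9: 1 2 3 0
1 0 1 3
3 1 2 3
3 3 1 2
2 0 0 3
3 0 2 2
gen 10: 2 2 3 0
1 0 1 3
3 1 2 3
3 3 1 2
2 0 0 3
3 0 2 2
gen 11: 3 2 3 0
1 0 1 3
3 1 2 3
3 3 1 2
2 0 0 3
3 0 2 2
gen 12: 0 3 3 0
2 0 1 3
3 1 2 3
3 3 1 2
2 0 0 3
3 0 2 2
gen 13: 1 3 3 0
2 0 1 3
3 1 2 3
3 3 1 2
2 0 0 3
3 0 2 2
gen 14: 2 3 3 0
2 0 1 3
3 1 2 3
3 3 1 2
2 0 0 3
3 0 2 2
gen 15: 3 3 3 0
2 0 1 3
3 1 2 3
3 3 1 2
2 0 0 3
3 0 2 2

3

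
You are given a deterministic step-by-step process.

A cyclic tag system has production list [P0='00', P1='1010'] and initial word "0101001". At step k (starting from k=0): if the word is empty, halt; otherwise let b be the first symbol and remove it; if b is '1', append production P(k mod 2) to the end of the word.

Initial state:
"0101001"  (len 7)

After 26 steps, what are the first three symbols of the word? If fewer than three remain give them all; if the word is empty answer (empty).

0) "0101001"  (len 7)
1) "101001"  (len 6)
2) "010011010"  (len 9)
3) "10011010"  (len 8)
4) "00110101010"  (len 11)
5) "0110101010"  (len 10)
6) "110101010"  (len 9)
7) "1010101000"  (len 10)
8) "0101010001010"  (len 13)
9) "101010001010"  (len 12)
10) "010100010101010"  (len 15)
11) "10100010101010"  (len 14)
12) "01000101010101010"  (len 17)
13) "1000101010101010"  (len 16)
14) "0001010101010101010"  (len 19)
15) "001010101010101010"  (len 18)
16) "01010101010101010"  (len 17)
17) "1010101010101010"  (len 16)
18) "0101010101010101010"  (len 19)
19) "101010101010101010"  (len 18)
20) "010101010101010101010"  (len 21)
21) "10101010101010101010"  (len 20)
22) "01010101010101010101010"  (len 23)
23) "1010101010101010101010"  (len 22)
24) "0101010101010101010101010"  (len 25)
25) "101010101010101010101010"  (len 24)
26) "010101010101010101010101010"  (len 27)

010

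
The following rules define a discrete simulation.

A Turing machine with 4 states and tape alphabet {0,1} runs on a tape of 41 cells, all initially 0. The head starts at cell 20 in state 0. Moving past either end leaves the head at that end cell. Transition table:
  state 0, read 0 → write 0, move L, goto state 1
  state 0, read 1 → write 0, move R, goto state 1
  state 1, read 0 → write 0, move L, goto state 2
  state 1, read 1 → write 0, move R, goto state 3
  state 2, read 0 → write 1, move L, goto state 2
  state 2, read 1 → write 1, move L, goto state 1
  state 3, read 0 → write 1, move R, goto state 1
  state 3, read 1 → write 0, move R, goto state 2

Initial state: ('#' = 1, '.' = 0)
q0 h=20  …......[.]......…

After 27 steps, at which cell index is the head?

0

[0] q0 h=20  …......[.]......…
[1] q1 h=19  …......[.]......…
[2] q2 h=18  …......[.]......…
[3] q2 h=17  …......[.]#.....…
[4] q2 h=16  …......[.]##....…
[5] q2 h=15  …......[.]###...…
[6] q2 h=14  …......[.]####..…
[7] q2 h=13  …......[.]#####.…
[8] q2 h=12  …......[.]######…
[9] q2 h=11  …......[.]######…
[10] q2 h=10  …......[.]######…
[11] q2 h= 9  …......[.]######…
[12] q2 h= 8  …......[.]######…
[13] q2 h= 7  …......[.]######…
[14] q2 h= 6  |......[.]######…
[15] q2 h= 5  |.....[.]######…
[16] q2 h= 4  |....[.]######…
[17] q2 h= 3  |...[.]######…
[18] q2 h= 2  |..[.]######…
[19] q2 h= 1  |.[.]######…
[20] q2 h= 0  |[.]######…
[21] q2 h= 0  |[#]######…
[22] q1 h= 0  |[#]######…
[23] q3 h= 1  |.[#]######…
[24] q2 h= 2  |..[#]######…
[25] q1 h= 1  |.[.]######…
[26] q2 h= 0  |[.].#####…
[27] q2 h= 0  |[#].#####…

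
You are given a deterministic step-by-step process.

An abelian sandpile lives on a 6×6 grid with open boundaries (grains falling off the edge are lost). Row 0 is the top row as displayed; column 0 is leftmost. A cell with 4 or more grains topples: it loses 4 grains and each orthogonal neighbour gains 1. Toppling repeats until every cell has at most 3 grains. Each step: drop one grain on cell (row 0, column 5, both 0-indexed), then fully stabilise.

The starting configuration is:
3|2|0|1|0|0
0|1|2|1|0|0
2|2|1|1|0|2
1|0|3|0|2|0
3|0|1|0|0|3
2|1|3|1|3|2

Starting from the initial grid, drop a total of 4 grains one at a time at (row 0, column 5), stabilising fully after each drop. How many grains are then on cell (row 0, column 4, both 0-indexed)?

gen 0: 3|2|0|1|0|0
0|1|2|1|0|0
2|2|1|1|0|2
1|0|3|0|2|0
3|0|1|0|0|3
2|1|3|1|3|2
gen 1: 3|2|0|1|0|1
0|1|2|1|0|0
2|2|1|1|0|2
1|0|3|0|2|0
3|0|1|0|0|3
2|1|3|1|3|2
gen 2: 3|2|0|1|0|2
0|1|2|1|0|0
2|2|1|1|0|2
1|0|3|0|2|0
3|0|1|0|0|3
2|1|3|1|3|2
gen 3: 3|2|0|1|0|3
0|1|2|1|0|0
2|2|1|1|0|2
1|0|3|0|2|0
3|0|1|0|0|3
2|1|3|1|3|2
gen 4: 3|2|0|1|1|0
0|1|2|1|0|1
2|2|1|1|0|2
1|0|3|0|2|0
3|0|1|0|0|3
2|1|3|1|3|2

1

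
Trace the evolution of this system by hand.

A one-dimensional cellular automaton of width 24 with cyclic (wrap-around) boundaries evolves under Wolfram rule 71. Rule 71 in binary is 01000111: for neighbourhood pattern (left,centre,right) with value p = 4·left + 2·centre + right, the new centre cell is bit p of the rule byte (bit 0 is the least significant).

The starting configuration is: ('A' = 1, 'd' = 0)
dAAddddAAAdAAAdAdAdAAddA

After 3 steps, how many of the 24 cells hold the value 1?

11

0) dAAddddAAAdAAAdAdAdAAddA
1) ddAdAAAddAdddAdAdAddAdAA
2) dAAdddAdAAdAAAdAdAdAAddA
3) ddAdAAAddAdddAdAdAddAdAA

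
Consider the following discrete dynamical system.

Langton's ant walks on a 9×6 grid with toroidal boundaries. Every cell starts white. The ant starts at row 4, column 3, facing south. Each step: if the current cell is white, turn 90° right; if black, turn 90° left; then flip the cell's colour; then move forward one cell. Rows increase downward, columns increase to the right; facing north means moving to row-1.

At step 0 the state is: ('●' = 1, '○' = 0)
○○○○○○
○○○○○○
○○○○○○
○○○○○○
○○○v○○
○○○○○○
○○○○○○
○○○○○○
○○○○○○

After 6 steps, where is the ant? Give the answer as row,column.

k=0  ○○○○○○
○○○○○○
○○○○○○
○○○○○○
○○○v○○
○○○○○○
○○○○○○
○○○○○○
○○○○○○
k=1  ○○○○○○
○○○○○○
○○○○○○
○○○○○○
○○<●○○
○○○○○○
○○○○○○
○○○○○○
○○○○○○
k=2  ○○○○○○
○○○○○○
○○○○○○
○○^○○○
○○●●○○
○○○○○○
○○○○○○
○○○○○○
○○○○○○
k=3  ○○○○○○
○○○○○○
○○○○○○
○○●>○○
○○●●○○
○○○○○○
○○○○○○
○○○○○○
○○○○○○
k=4  ○○○○○○
○○○○○○
○○○○○○
○○●●○○
○○●v○○
○○○○○○
○○○○○○
○○○○○○
○○○○○○
k=5  ○○○○○○
○○○○○○
○○○○○○
○○●●○○
○○●○>○
○○○○○○
○○○○○○
○○○○○○
○○○○○○
k=6  ○○○○○○
○○○○○○
○○○○○○
○○●●○○
○○●○●○
○○○○v○
○○○○○○
○○○○○○
○○○○○○

5,4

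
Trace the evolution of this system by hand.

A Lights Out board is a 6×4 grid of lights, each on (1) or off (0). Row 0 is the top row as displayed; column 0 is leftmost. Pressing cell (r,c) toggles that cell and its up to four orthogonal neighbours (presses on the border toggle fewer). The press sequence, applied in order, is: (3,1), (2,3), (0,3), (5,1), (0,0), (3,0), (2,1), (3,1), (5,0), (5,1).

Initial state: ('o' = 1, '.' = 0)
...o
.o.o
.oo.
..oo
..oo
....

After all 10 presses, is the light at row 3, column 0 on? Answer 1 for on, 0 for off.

1

k=0  ...o
.o.o
.oo.
..oo
..oo
....
k=1  ...o
.o.o
..o.
oo.o
.ooo
....
k=2  ...o
.o..
...o
oo..
.ooo
....
k=3  ..o.
.o.o
...o
oo..
.ooo
....
k=4  ..o.
.o.o
...o
oo..
..oo
ooo.
k=5  ooo.
oo.o
...o
oo..
..oo
ooo.
k=6  ooo.
oo.o
o..o
....
o.oo
ooo.
k=7  ooo.
o..o
.ooo
.o..
o.oo
ooo.
k=8  ooo.
o..o
..oo
o.o.
oooo
ooo.
k=9  ooo.
o..o
..oo
o.o.
.ooo
..o.
k=10  ooo.
o..o
..oo
o.o.
..oo
oo..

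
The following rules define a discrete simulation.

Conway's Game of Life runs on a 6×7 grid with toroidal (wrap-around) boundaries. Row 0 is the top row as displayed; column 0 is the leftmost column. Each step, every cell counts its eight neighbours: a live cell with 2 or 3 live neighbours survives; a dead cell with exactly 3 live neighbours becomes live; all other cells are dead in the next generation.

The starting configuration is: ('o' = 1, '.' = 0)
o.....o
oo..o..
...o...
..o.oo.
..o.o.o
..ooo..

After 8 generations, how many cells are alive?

15

k=0  o.....o
oo..o..
...o...
..o.oo.
..o.o.o
..ooo..
k=1  o.o.ooo
oo....o
.ooo.o.
..o.oo.
.oo....
ooo.o.o
k=2  ..o.o..
.......
...o.o.
....oo.
....o.o
....o..
k=3  ...o...
...oo..
.....o.
...o..o
...oo..
....o..
k=4  ...o...
...oo..
...o.o.
...o.o.
...ooo.
....o..
k=5  ...o...
..oo...
..oo.o.
..oo.oo
...o.o.
.....o.
k=6  ..ooo..
.......
.o...oo
.....oo
..oo.o.
.......
k=7  ...o...
..oooo.
o....oo
o.o....
....ooo
.......
k=8  ..oo...
..oo.o.
o.o..o.
oo..o..
.....oo
....oo.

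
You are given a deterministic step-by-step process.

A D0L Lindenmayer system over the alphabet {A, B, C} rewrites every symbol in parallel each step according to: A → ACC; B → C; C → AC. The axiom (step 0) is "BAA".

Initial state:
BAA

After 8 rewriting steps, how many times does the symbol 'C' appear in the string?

step 0: BAA
step 1: CACCACC
step 2: ACACCACACACCACAC
step 3: ACCACACCACACACCACACCACACCACACACCACACCAC
step 4: ACCACACACCACACCACACACCACACCACACCACACACCACACCACACACCACACCACACACCACACCACACCACACACCACACCACACACCAC
step 5: ACCACACACCACACCACACCACACACCACACCACACACCACACCACACCACACACCAC…ACCACACACCACACCACACCACACACCACACCACACACCACACCACACCACACACCAC  (len 227)
step 6: ACCACACACCACACCACACCACACACCACACCACACACCACACCACACACCACACCAC…ACCACACCACACACCACACCACACACCACACCACACACCACACCACACCACACACCAC  (len 548)
step 7: ACCACACACCACACCACACCACACACCACACCACACACCACACCACACACCACACCAC…ACCACACCACACACCACACCACACACCACACCACACACCACACCACACCACACACCAC  (len 1323)
step 8: ACCACACACCACACCACACCACACACCACACCACACACCACACCACACACCACACCAC…ACCACACCACACACCACACCACACACCACACCACACACCACACCACACCACACACCAC  (len 3194)

1871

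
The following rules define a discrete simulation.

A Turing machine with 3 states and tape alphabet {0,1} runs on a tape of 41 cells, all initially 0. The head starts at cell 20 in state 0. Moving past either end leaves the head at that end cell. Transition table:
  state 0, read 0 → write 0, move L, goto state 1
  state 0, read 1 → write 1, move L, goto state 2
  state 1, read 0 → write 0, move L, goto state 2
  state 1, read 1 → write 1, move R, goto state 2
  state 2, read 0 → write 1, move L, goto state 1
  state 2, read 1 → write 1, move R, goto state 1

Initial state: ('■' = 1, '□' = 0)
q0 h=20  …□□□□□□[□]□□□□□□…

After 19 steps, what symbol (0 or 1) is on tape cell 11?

k=0  q0 h=20  …□□□□□□[□]□□□□□□…
k=1  q1 h=19  …□□□□□□[□]□□□□□□…
k=2  q2 h=18  …□□□□□□[□]□□□□□□…
k=3  q1 h=17  …□□□□□□[□]■□□□□□…
k=4  q2 h=16  …□□□□□□[□]□■□□□□…
k=5  q1 h=15  …□□□□□□[□]■□■□□□…
k=6  q2 h=14  …□□□□□□[□]□■□■□□…
k=7  q1 h=13  …□□□□□□[□]■□■□■□…
k=8  q2 h=12  …□□□□□□[□]□■□■□■…
k=9  q1 h=11  …□□□□□□[□]■□■□■□…
k=10  q2 h=10  …□□□□□□[□]□■□■□■…
k=11  q1 h= 9  …□□□□□□[□]■□■□■□…
k=12  q2 h= 8  …□□□□□□[□]□■□■□■…
k=13  q1 h= 7  …□□□□□□[□]■□■□■□…
k=14  q2 h= 6  |□□□□□□[□]□■□■□■…
k=15  q1 h= 5  |□□□□□[□]■□■□■□…
k=16  q2 h= 4  |□□□□[□]□■□■□■…
k=17  q1 h= 3  |□□□[□]■□■□■□…
k=18  q2 h= 2  |□□[□]□■□■□■…
k=19  q1 h= 1  |□[□]■□■□■□…

0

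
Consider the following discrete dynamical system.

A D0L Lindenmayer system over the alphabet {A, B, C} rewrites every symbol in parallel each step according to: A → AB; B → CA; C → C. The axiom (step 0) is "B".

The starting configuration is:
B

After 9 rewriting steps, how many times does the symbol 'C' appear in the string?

34

t=0: B
t=1: CA
t=2: CAB
t=3: CABCA
t=4: CABCACAB
t=5: CABCACABCABCA
t=6: CABCACABCABCACABCACAB
t=7: CABCACABCABCACABCACABCABCACABCABCA
t=8: CABCACABCABCACABCACABCABCACABCABCACABCACABCABCACABCACAB
t=9: CABCACABCABCACABCACABCABCACABCABCACABCACABCABCACABCACABCABCACABCABCACABCACABCABCACABCABCA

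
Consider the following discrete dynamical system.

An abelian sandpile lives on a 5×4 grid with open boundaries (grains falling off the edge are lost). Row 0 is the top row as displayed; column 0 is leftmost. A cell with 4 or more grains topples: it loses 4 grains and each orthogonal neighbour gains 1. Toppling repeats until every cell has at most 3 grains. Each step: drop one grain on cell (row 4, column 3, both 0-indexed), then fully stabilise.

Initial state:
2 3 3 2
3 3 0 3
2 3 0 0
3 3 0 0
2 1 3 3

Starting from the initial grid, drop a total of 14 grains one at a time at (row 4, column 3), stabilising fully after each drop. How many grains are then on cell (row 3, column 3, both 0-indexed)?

k=0  2 3 3 2
3 3 0 3
2 3 0 0
3 3 0 0
2 1 3 3
k=1  2 3 3 2
3 3 0 3
2 3 0 0
3 3 1 1
2 2 0 1
k=2  2 3 3 2
3 3 0 3
2 3 0 0
3 3 1 1
2 2 0 2
k=3  2 3 3 2
3 3 0 3
2 3 0 0
3 3 1 1
2 2 0 3
k=4  2 3 3 2
3 3 0 3
2 3 0 0
3 3 1 2
2 2 1 0
k=5  2 3 3 2
3 3 0 3
2 3 0 0
3 3 1 2
2 2 1 1
k=6  2 3 3 2
3 3 0 3
2 3 0 0
3 3 1 2
2 2 1 2
k=7  2 3 3 2
3 3 0 3
2 3 0 0
3 3 1 2
2 2 1 3
k=8  2 3 3 2
3 3 0 3
2 3 0 0
3 3 1 3
2 2 2 0
k=9  2 3 3 2
3 3 0 3
2 3 0 0
3 3 1 3
2 2 2 1
k=10  2 3 3 2
3 3 0 3
2 3 0 0
3 3 1 3
2 2 2 2
k=11  2 3 3 2
3 3 0 3
2 3 0 0
3 3 1 3
2 2 2 3
k=12  2 3 3 2
3 3 0 3
2 3 0 1
3 3 2 0
2 2 3 1
k=13  2 3 3 2
3 3 0 3
2 3 0 1
3 3 2 0
2 2 3 2
k=14  2 3 3 2
3 3 0 3
2 3 0 1
3 3 2 0
2 2 3 3

0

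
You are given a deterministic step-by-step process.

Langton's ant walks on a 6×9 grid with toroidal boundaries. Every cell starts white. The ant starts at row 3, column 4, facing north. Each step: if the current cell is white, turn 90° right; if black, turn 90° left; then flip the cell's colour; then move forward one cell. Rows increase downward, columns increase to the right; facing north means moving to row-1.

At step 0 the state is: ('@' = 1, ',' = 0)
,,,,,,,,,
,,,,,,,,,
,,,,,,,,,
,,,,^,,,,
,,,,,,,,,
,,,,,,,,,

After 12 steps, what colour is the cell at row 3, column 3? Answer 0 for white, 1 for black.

t=0: ,,,,,,,,,
,,,,,,,,,
,,,,,,,,,
,,,,^,,,,
,,,,,,,,,
,,,,,,,,,
t=1: ,,,,,,,,,
,,,,,,,,,
,,,,,,,,,
,,,,@>,,,
,,,,,,,,,
,,,,,,,,,
t=2: ,,,,,,,,,
,,,,,,,,,
,,,,,,,,,
,,,,@@,,,
,,,,,v,,,
,,,,,,,,,
t=3: ,,,,,,,,,
,,,,,,,,,
,,,,,,,,,
,,,,@@,,,
,,,,<@,,,
,,,,,,,,,
t=4: ,,,,,,,,,
,,,,,,,,,
,,,,,,,,,
,,,,^@,,,
,,,,@@,,,
,,,,,,,,,
t=5: ,,,,,,,,,
,,,,,,,,,
,,,,,,,,,
,,,<,@,,,
,,,,@@,,,
,,,,,,,,,
t=6: ,,,,,,,,,
,,,,,,,,,
,,,^,,,,,
,,,@,@,,,
,,,,@@,,,
,,,,,,,,,
t=7: ,,,,,,,,,
,,,,,,,,,
,,,@>,,,,
,,,@,@,,,
,,,,@@,,,
,,,,,,,,,
t=8: ,,,,,,,,,
,,,,,,,,,
,,,@@,,,,
,,,@v@,,,
,,,,@@,,,
,,,,,,,,,
t=9: ,,,,,,,,,
,,,,,,,,,
,,,@@,,,,
,,,<@@,,,
,,,,@@,,,
,,,,,,,,,
t=10: ,,,,,,,,,
,,,,,,,,,
,,,@@,,,,
,,,,@@,,,
,,,v@@,,,
,,,,,,,,,
t=11: ,,,,,,,,,
,,,,,,,,,
,,,@@,,,,
,,,,@@,,,
,,<@@@,,,
,,,,,,,,,
t=12: ,,,,,,,,,
,,,,,,,,,
,,,@@,,,,
,,^,@@,,,
,,@@@@,,,
,,,,,,,,,

0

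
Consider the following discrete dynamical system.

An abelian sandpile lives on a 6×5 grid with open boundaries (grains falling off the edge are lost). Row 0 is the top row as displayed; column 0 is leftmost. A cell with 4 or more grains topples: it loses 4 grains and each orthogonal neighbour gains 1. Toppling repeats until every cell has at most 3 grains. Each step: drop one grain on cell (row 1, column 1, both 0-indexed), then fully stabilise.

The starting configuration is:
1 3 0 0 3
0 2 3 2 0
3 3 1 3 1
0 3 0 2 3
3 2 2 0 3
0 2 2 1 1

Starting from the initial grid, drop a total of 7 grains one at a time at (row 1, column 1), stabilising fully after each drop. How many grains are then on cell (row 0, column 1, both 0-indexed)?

step 0: 1 3 0 0 3
0 2 3 2 0
3 3 1 3 1
0 3 0 2 3
3 2 2 0 3
0 2 2 1 1
step 1: 1 3 0 0 3
0 3 3 2 0
3 3 1 3 1
0 3 0 2 3
3 2 2 0 3
0 2 2 1 1
step 2: 2 0 2 0 3
2 3 0 3 0
0 2 3 3 1
2 0 1 2 3
3 3 2 0 3
0 2 2 1 1
step 3: 2 1 2 0 3
3 0 1 3 0
0 3 3 3 1
2 0 1 2 3
3 3 2 0 3
0 2 2 1 1
step 4: 2 1 2 0 3
3 1 1 3 0
0 3 3 3 1
2 0 1 2 3
3 3 2 0 3
0 2 2 1 1
step 5: 2 1 2 0 3
3 2 1 3 0
0 3 3 3 1
2 0 1 2 3
3 3 2 0 3
0 2 2 1 1
step 6: 2 1 2 0 3
3 3 1 3 0
0 3 3 3 1
2 0 1 2 3
3 3 2 0 3
0 2 2 1 1
step 7: 3 2 3 1 3
0 3 0 1 1
2 1 2 1 2
2 1 2 3 3
3 3 2 0 3
0 2 2 1 1

2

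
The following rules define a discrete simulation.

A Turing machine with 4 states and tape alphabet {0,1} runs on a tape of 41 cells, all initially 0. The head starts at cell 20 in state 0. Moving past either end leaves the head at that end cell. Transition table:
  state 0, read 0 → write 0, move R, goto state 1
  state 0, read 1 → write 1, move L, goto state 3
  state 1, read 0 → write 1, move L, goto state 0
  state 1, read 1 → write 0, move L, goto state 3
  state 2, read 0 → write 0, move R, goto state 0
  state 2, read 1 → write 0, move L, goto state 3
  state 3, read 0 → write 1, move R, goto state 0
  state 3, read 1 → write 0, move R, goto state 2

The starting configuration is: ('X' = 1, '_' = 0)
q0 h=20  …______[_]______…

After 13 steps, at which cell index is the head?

gen 0: q0 h=20  …______[_]______…
gen 1: q1 h=21  …______[_]______…
gen 2: q0 h=20  …______[_]X_____…
gen 3: q1 h=21  …______[X]______…
gen 4: q3 h=20  …______[_]______…
gen 5: q0 h=21  …_____X[_]______…
gen 6: q1 h=22  …____X_[_]______…
gen 7: q0 h=21  …_____X[_]X_____…
gen 8: q1 h=22  …____X_[X]______…
gen 9: q3 h=21  …_____X[_]______…
gen 10: q0 h=22  …____XX[_]______…
gen 11: q1 h=23  …___XX_[_]______…
gen 12: q0 h=22  …____XX[_]X_____…
gen 13: q1 h=23  …___XX_[X]______…

23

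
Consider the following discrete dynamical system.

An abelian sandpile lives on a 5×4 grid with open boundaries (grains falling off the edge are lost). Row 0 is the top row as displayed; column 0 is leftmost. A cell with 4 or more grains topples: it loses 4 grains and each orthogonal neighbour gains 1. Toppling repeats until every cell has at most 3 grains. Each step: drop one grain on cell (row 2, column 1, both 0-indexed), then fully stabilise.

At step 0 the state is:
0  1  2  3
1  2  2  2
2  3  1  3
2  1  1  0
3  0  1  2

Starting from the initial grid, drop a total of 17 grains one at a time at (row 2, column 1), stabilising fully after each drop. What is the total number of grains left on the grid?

37

k=0  0  1  2  3
1  2  2  2
2  3  1  3
2  1  1  0
3  0  1  2
k=1  0  1  2  3
1  3  2  2
3  0  2  3
2  2  1  0
3  0  1  2
k=2  0  1  2  3
1  3  2  2
3  1  2  3
2  2  1  0
3  0  1  2
k=3  0  1  2  3
1  3  2  2
3  2  2  3
2  2  1  0
3  0  1  2
k=4  0  1  2  3
1  3  2  2
3  3  2  3
2  2  1  0
3  0  1  2
k=5  0  2  2  3
3  0  3  2
0  2  3  3
3  3  1  0
3  0  1  2
k=6  0  2  2  3
3  0  3  2
0  3  3  3
3  3  1  0
3  0  1  2
k=7  0  3  0  1
3  2  2  1
2  2  2  1
1  1  3  1
0  2  1  2
k=8  0  3  0  1
3  2  2  1
2  3  2  1
1  1  3  1
0  2  1  2
k=9  0  3  0  1
3  3  2  1
3  0  3  1
1  2  3  1
0  2  1  2
k=10  0  3  0  1
3  3  2  1
3  1  3  1
1  2  3  1
0  2  1  2
k=11  0  3  0  1
3  3  2  1
3  2  3  1
1  2  3  1
0  2  1  2
k=12  0  3  0  1
3  3  2  1
3  3  3  1
1  2  3  1
0  2  1  2
k=13  2  1  2  1
2  0  1  2
2  1  3  2
3  1  1  2
0  3  2  2
k=14  2  1  2  1
2  0  1  2
2  2  3  2
3  1  1  2
0  3  2  2
k=15  2  1  2  1
2  0  1  2
2  3  3  2
3  1  1  2
0  3  2  2
k=16  2  1  2  1
2  1  2  2
3  1  0  3
3  2  2  2
0  3  2  2
k=17  2  1  2  1
2  1  2  2
3  2  0  3
3  2  2  2
0  3  2  2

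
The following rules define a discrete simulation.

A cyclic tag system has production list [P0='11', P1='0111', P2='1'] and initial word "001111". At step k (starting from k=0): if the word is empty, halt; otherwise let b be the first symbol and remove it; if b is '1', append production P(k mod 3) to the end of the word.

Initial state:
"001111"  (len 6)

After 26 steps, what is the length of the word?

28

0) "001111"  (len 6)
1) "01111"  (len 5)
2) "1111"  (len 4)
3) "1111"  (len 4)
4) "11111"  (len 5)
5) "11110111"  (len 8)
6) "11101111"  (len 8)
7) "110111111"  (len 9)
8) "101111110111"  (len 12)
9) "011111101111"  (len 12)
10) "11111101111"  (len 11)
11) "11111011110111"  (len 14)
12) "11110111101111"  (len 14)
13) "111011110111111"  (len 15)
14) "110111101111110111"  (len 18)
15) "101111011111101111"  (len 18)
16) "0111101111110111111"  (len 19)
17) "111101111110111111"  (len 18)
18) "111011111101111111"  (len 18)
19) "1101111110111111111"  (len 19)
20) "1011111101111111110111"  (len 22)
21) "0111111011111111101111"  (len 22)
22) "111111011111111101111"  (len 21)
23) "111110111111111011110111"  (len 24)
24) "111101111111110111101111"  (len 24)
25) "1110111111111011110111111"  (len 25)
26) "1101111111110111101111110111"  (len 28)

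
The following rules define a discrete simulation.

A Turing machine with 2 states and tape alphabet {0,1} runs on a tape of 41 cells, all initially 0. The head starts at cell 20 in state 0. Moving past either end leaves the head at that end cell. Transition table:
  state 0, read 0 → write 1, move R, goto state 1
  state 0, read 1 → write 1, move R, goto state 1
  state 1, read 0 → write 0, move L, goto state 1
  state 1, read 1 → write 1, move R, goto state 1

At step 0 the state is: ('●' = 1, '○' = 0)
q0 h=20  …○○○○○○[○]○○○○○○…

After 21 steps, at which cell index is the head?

step 0: q0 h=20  …○○○○○○[○]○○○○○○…
step 1: q1 h=21  …○○○○○●[○]○○○○○○…
step 2: q1 h=20  …○○○○○○[●]○○○○○○…
step 3: q1 h=21  …○○○○○●[○]○○○○○○…
step 4: q1 h=20  …○○○○○○[●]○○○○○○…
step 5: q1 h=21  …○○○○○●[○]○○○○○○…
step 6: q1 h=20  …○○○○○○[●]○○○○○○…
step 7: q1 h=21  …○○○○○●[○]○○○○○○…
step 8: q1 h=20  …○○○○○○[●]○○○○○○…
step 9: q1 h=21  …○○○○○●[○]○○○○○○…
step 10: q1 h=20  …○○○○○○[●]○○○○○○…
step 11: q1 h=21  …○○○○○●[○]○○○○○○…
step 12: q1 h=20  …○○○○○○[●]○○○○○○…
step 13: q1 h=21  …○○○○○●[○]○○○○○○…
step 14: q1 h=20  …○○○○○○[●]○○○○○○…
step 15: q1 h=21  …○○○○○●[○]○○○○○○…
step 16: q1 h=20  …○○○○○○[●]○○○○○○…
step 17: q1 h=21  …○○○○○●[○]○○○○○○…
step 18: q1 h=20  …○○○○○○[●]○○○○○○…
step 19: q1 h=21  …○○○○○●[○]○○○○○○…
step 20: q1 h=20  …○○○○○○[●]○○○○○○…
step 21: q1 h=21  …○○○○○●[○]○○○○○○…

21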